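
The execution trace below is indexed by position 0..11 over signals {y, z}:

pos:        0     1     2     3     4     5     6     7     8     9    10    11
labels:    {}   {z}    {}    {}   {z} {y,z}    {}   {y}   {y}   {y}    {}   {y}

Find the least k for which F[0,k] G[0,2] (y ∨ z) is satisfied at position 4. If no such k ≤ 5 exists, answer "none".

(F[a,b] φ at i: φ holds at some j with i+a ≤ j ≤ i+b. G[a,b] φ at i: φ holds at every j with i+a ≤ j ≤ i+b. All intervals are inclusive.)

3

Scan j = 4,5,… for G[0,2] (y ∨ z):
  j=4: fails
  j=5: fails
  j=6: fails
  j=7: holds
First hit at j=7, so smallest k = 7-4 = 3.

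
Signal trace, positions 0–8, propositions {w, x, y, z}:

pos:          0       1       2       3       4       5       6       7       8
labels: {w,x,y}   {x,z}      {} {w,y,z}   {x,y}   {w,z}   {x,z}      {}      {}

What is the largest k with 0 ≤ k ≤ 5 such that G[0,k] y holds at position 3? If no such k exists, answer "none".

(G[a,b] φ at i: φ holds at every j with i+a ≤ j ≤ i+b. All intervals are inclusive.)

1

y must hold from j=3 onward; find where it first fails.
  j=3: holds
  j=4: holds
  j=5: fails
Holds on [3,4], so largest k = 1.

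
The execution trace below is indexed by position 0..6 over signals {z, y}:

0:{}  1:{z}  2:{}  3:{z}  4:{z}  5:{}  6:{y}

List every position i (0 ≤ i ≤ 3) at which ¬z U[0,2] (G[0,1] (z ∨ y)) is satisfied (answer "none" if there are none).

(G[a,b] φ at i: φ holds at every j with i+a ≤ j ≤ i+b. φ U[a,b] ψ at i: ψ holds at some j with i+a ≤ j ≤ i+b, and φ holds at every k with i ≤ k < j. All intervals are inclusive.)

Evaluate at each i in [0,3]:
  i=0: ✗ (no rhs in [0,2])
  i=1: ✗ (lhs fails at k=1 before rhs at j=3)
  i=2: ✓ (rhs at j=3; lhs holds on [2,2])
  i=3: ✓ (rhs at j=3)

2, 3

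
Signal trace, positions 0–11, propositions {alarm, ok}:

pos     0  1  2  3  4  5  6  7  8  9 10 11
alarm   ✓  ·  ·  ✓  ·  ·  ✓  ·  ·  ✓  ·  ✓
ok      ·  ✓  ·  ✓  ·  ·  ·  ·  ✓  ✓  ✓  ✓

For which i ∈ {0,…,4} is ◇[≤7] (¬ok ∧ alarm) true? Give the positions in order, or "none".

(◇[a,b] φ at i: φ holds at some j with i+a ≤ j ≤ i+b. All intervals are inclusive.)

Evaluate at each i in [0,4]:
  i=0: ✓ (witness j=0)
  i=1: ✓ (witness j=6)
  i=2: ✓ (witness j=6)
  i=3: ✓ (witness j=6)
  i=4: ✓ (witness j=6)

0, 1, 2, 3, 4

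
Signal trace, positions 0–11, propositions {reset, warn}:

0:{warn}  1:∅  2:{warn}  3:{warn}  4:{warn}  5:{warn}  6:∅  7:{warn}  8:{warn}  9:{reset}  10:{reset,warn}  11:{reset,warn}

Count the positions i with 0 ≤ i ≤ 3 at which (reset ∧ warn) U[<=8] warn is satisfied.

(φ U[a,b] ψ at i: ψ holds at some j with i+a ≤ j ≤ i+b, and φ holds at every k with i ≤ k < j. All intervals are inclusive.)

3

Evaluate at each i in [0,3]:
  i=0: ✓ (rhs at j=0)
  i=1: ✗ (lhs fails at k=1 before rhs at j=2)
  i=2: ✓ (rhs at j=2)
  i=3: ✓ (rhs at j=3)
Positions where it holds: {0, 2, 3} → 3.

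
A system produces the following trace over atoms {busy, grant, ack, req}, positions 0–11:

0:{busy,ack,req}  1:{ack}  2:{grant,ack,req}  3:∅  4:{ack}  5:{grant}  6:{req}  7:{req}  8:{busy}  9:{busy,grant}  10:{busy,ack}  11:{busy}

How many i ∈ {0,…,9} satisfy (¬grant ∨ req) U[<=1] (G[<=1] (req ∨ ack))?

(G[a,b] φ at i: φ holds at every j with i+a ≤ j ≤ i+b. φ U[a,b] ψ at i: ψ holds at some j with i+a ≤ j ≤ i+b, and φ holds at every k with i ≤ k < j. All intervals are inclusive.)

Evaluate at each i in [0,9]:
  i=0: ✓ (rhs at j=0)
  i=1: ✓ (rhs at j=1)
  i=2: ✗ (no rhs in [2,3])
  i=3: ✗ (no rhs in [3,4])
  i=4: ✗ (no rhs in [4,5])
  i=5: ✗ (lhs fails at k=5 before rhs at j=6)
  i=6: ✓ (rhs at j=6)
  i=7: ✗ (no rhs in [7,8])
  i=8: ✗ (no rhs in [8,9])
  i=9: ✗ (no rhs in [9,10])
Positions where it holds: {0, 1, 6} → 3.

3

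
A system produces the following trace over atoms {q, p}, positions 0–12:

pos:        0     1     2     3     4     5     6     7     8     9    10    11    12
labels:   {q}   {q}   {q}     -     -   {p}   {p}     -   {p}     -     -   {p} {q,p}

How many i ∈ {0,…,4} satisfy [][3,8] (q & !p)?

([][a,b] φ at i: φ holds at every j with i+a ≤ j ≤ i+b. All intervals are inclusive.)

Evaluate at each i in [0,4]:
  i=0: ✗ (fails at j=3)
  i=1: ✗ (fails at j=4)
  i=2: ✗ (fails at j=5)
  i=3: ✗ (fails at j=6)
  i=4: ✗ (fails at j=7)
Positions where it holds: {} → 0.

0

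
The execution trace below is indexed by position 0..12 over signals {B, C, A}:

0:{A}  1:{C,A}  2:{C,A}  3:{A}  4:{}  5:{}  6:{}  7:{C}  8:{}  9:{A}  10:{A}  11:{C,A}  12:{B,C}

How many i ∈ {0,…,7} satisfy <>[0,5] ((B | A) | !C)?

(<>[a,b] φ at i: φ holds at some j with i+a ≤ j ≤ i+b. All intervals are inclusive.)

Evaluate at each i in [0,7]:
  i=0: ✓ (witness j=0)
  i=1: ✓ (witness j=1)
  i=2: ✓ (witness j=2)
  i=3: ✓ (witness j=3)
  i=4: ✓ (witness j=4)
  i=5: ✓ (witness j=5)
  i=6: ✓ (witness j=6)
  i=7: ✓ (witness j=8)
Positions where it holds: {0, 1, 2, 3, 4, 5, 6, 7} → 8.

8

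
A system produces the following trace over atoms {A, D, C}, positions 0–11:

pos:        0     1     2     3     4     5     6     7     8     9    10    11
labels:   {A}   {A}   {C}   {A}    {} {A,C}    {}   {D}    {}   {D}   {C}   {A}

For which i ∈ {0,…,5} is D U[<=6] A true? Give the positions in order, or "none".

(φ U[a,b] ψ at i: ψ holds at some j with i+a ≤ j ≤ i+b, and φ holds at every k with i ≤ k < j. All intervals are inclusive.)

Evaluate at each i in [0,5]:
  i=0: ✓ (rhs at j=0)
  i=1: ✓ (rhs at j=1)
  i=2: ✗ (lhs fails at k=2 before rhs at j=3)
  i=3: ✓ (rhs at j=3)
  i=4: ✗ (lhs fails at k=4 before rhs at j=5)
  i=5: ✓ (rhs at j=5)

0, 1, 3, 5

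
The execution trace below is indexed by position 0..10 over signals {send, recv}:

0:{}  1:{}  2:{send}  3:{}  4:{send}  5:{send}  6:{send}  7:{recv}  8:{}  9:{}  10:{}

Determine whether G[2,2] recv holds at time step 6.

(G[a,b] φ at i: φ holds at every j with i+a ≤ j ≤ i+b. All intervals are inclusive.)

No

Check recv at every j in [8,8]:
  j=8: false
Fails at j=8 → formula fails.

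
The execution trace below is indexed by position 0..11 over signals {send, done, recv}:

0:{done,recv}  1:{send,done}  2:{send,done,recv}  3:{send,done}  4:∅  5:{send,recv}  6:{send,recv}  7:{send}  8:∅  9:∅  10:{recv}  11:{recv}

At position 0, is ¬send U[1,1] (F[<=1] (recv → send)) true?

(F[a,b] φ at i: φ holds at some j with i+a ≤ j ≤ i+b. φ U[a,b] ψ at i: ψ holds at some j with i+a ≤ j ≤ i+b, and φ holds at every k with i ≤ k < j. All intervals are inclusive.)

Yes

Need some j in [1,1] with F[<=1] (recv → send), and ¬send at every k in [0,j-1].
  j=1: F[<=1] (recv → send) holds; ¬send holds at every k in [0,0] → satisfied.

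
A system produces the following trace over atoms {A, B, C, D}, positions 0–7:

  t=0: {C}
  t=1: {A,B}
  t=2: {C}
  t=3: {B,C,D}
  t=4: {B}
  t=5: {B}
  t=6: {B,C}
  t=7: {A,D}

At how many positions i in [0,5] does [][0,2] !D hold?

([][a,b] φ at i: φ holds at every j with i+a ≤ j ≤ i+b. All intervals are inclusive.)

2

Evaluate at each i in [0,5]:
  i=0: ✓ (all of [0,2])
  i=1: ✗ (fails at j=3)
  i=2: ✗ (fails at j=3)
  i=3: ✗ (fails at j=3)
  i=4: ✓ (all of [4,6])
  i=5: ✗ (fails at j=7)
Positions where it holds: {0, 4} → 2.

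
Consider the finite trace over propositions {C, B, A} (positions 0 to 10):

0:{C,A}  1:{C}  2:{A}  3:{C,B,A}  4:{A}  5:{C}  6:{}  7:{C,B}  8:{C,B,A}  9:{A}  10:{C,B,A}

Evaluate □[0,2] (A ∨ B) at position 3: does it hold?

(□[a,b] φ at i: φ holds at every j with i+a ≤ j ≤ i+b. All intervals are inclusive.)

Check (A ∨ B) at every j in [3,5]:
  j=3: true
  j=4: true
  j=5: false
Fails at j=5 → formula fails.

No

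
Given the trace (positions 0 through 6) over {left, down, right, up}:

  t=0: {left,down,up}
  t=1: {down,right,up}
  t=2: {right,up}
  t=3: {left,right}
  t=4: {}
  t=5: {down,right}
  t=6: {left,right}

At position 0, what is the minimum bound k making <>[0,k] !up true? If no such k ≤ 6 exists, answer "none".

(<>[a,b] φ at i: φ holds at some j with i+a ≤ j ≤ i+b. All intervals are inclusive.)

Scan j = 0,1,… for !up:
  j=0: fails
  j=1: fails
  j=2: fails
  j=3: holds
First hit at j=3, so smallest k = 3-0 = 3.

3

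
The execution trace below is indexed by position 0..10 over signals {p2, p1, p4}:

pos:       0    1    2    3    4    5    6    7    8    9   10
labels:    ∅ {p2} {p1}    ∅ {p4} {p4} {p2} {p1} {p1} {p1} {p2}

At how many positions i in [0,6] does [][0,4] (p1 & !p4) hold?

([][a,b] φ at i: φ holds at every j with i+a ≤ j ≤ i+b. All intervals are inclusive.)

0

Evaluate at each i in [0,6]:
  i=0: ✗ (fails at j=0)
  i=1: ✗ (fails at j=1)
  i=2: ✗ (fails at j=3)
  i=3: ✗ (fails at j=3)
  i=4: ✗ (fails at j=4)
  i=5: ✗ (fails at j=5)
  i=6: ✗ (fails at j=6)
Positions where it holds: {} → 0.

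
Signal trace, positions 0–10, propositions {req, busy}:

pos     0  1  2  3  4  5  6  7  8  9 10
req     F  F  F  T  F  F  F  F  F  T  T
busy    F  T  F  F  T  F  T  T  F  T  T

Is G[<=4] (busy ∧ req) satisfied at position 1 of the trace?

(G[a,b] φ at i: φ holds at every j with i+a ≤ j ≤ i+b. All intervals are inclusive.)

False

Check (busy ∧ req) at every j in [1,5]:
  j=1: false
  j=2: false
  j=3: false
  j=4: false
  j=5: false
Fails at j=1 → formula fails.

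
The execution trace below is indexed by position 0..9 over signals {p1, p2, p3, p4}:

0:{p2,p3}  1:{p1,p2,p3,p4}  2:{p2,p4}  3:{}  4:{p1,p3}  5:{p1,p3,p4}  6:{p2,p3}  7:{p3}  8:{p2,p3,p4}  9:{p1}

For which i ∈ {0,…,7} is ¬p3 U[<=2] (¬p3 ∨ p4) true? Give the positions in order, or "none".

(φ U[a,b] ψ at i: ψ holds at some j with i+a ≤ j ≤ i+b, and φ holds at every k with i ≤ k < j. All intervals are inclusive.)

1, 2, 3, 5

Evaluate at each i in [0,7]:
  i=0: ✗ (lhs fails at k=0 before rhs at j=1)
  i=1: ✓ (rhs at j=1)
  i=2: ✓ (rhs at j=2)
  i=3: ✓ (rhs at j=3)
  i=4: ✗ (lhs fails at k=4 before rhs at j=5)
  i=5: ✓ (rhs at j=5)
  i=6: ✗ (lhs fails at k=6 before rhs at j=8)
  i=7: ✗ (lhs fails at k=7 before rhs at j=8)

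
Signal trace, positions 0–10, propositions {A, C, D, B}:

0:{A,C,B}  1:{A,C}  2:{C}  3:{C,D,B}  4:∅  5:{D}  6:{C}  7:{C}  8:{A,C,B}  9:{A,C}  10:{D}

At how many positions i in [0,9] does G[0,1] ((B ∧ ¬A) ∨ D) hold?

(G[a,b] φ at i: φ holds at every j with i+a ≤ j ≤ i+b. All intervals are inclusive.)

Evaluate at each i in [0,9]:
  i=0: ✗ (fails at j=0)
  i=1: ✗ (fails at j=1)
  i=2: ✗ (fails at j=2)
  i=3: ✗ (fails at j=4)
  i=4: ✗ (fails at j=4)
  i=5: ✗ (fails at j=6)
  i=6: ✗ (fails at j=6)
  i=7: ✗ (fails at j=7)
  i=8: ✗ (fails at j=8)
  i=9: ✗ (fails at j=9)
Positions where it holds: {} → 0.

0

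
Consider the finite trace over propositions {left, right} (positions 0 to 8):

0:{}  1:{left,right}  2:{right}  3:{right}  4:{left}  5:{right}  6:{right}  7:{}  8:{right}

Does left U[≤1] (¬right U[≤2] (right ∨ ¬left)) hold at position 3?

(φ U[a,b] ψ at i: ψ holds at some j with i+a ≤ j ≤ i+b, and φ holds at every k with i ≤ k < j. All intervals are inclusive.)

Need some j in [3,4] with (¬right U[≤2] (right ∨ ¬left)), and left at every k in [3,j-1].
  j=3: (¬right U[≤2] (right ∨ ¬left)) holds; no prefix to check → satisfied.

Yes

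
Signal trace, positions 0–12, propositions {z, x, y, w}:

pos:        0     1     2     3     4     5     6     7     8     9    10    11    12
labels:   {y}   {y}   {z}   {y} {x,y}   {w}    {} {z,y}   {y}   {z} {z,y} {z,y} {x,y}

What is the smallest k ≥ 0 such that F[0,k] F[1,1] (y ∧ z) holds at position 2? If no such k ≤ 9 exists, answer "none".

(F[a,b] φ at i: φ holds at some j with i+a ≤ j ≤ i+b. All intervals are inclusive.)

4

Scan j = 2,3,… for F[1,1] (y ∧ z):
  j=2: fails
  j=3: fails
  j=4: fails
  j=5: fails
  j=6: holds
First hit at j=6, so smallest k = 6-2 = 4.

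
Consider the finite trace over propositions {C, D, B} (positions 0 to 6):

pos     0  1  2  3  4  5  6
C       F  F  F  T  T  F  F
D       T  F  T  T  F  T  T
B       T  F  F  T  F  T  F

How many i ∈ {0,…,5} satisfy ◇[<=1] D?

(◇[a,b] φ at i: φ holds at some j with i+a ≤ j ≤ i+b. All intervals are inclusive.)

6

Evaluate at each i in [0,5]:
  i=0: ✓ (witness j=0)
  i=1: ✓ (witness j=2)
  i=2: ✓ (witness j=2)
  i=3: ✓ (witness j=3)
  i=4: ✓ (witness j=5)
  i=5: ✓ (witness j=5)
Positions where it holds: {0, 1, 2, 3, 4, 5} → 6.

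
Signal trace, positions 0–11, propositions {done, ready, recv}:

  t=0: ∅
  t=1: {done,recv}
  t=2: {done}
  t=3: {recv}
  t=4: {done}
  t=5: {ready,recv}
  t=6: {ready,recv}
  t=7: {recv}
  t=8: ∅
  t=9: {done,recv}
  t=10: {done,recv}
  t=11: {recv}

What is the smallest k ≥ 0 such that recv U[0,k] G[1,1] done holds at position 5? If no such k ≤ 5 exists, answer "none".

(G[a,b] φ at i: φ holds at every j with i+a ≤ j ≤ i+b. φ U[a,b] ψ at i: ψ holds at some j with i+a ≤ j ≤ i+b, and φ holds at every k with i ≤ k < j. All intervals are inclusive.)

Need earliest j ≥ 5 with G[1,1] done, and recv at every k in [5,j-1].
  j=5: rhs fails.
  j=6: rhs fails.
  j=7: rhs fails.
  j=8: rhs holds; lhs holds on [5,7]. k = 3.

3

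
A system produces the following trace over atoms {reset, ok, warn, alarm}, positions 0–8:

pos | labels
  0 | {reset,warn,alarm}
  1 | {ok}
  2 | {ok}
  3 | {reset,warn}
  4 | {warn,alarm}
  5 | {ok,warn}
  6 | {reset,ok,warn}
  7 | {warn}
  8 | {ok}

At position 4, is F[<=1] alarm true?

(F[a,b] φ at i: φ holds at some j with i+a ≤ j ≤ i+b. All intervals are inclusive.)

Holds

Check alarm at each j in [4,5]:
  j=4: true
  j=5: false
Found at j=4 → formula holds.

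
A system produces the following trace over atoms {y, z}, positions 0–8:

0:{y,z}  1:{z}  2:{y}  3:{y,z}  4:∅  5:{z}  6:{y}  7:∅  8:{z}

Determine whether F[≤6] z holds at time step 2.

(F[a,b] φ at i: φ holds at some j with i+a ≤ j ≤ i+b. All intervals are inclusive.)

True

Check z at each j in [2,8]:
  j=2: false
  j=3: true
  j=4: false
  j=5: true
  j=6: false
  j=7: false
  j=8: true
Found at j=3 → formula holds.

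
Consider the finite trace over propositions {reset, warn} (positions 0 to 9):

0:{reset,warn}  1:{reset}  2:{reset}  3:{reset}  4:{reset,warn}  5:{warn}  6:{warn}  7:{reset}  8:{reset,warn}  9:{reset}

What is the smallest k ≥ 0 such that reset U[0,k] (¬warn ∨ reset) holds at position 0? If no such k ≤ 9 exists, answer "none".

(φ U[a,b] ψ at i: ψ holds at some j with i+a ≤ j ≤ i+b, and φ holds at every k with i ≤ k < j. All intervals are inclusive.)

Need earliest j ≥ 0 with (¬warn ∨ reset), and reset at every k in [0,j-1].
  j=0: rhs holds (empty prefix). k = 0.

0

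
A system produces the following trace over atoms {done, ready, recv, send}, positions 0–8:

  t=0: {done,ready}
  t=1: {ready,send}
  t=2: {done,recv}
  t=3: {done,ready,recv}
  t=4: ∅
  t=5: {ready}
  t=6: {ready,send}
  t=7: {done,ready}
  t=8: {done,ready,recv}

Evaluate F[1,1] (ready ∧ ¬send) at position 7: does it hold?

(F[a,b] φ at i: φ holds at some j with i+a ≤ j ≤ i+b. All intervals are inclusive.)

Check (ready ∧ ¬send) at each j in [8,8]:
  j=8: true
Found at j=8 → formula holds.

Holds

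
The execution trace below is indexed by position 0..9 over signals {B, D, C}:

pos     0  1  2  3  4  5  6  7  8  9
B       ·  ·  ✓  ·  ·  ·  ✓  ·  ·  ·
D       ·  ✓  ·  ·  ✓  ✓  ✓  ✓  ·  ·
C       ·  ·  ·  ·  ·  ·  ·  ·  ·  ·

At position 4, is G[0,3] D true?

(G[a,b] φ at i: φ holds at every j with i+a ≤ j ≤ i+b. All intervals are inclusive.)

Check D at every j in [4,7]:
  j=4: true
  j=5: true
  j=6: true
  j=7: true
All positions satisfy it → formula holds.

True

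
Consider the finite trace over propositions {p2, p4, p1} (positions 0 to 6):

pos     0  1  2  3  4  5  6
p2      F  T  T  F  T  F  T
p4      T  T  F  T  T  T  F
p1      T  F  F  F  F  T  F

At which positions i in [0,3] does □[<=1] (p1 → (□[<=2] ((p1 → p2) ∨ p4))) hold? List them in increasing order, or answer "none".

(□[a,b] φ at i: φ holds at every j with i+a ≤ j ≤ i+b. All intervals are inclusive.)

Evaluate at each i in [0,3]:
  i=0: ✓ (all of [0,1])
  i=1: ✓ (all of [1,2])
  i=2: ✓ (all of [2,3])
  i=3: ✓ (all of [3,4])

0, 1, 2, 3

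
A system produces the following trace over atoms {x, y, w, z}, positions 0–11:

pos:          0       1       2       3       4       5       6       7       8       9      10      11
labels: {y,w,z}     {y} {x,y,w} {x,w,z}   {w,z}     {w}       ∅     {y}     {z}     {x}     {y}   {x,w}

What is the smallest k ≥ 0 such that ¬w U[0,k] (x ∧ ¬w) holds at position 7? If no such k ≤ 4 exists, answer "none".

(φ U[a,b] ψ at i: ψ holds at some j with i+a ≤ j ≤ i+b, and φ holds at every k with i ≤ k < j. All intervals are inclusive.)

Need earliest j ≥ 7 with (x ∧ ¬w), and ¬w at every k in [7,j-1].
  j=7: rhs fails.
  j=8: rhs fails.
  j=9: rhs holds; lhs holds on [7,8]. k = 2.

2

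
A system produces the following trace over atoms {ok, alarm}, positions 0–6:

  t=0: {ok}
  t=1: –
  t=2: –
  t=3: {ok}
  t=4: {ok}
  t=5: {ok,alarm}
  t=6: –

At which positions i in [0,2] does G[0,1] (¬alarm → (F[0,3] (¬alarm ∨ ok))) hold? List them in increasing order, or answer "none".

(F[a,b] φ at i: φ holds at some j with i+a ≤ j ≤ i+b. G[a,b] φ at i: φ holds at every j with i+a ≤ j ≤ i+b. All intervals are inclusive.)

Evaluate at each i in [0,2]:
  i=0: ✓ (all of [0,1])
  i=1: ✓ (all of [1,2])
  i=2: ✓ (all of [2,3])

0, 1, 2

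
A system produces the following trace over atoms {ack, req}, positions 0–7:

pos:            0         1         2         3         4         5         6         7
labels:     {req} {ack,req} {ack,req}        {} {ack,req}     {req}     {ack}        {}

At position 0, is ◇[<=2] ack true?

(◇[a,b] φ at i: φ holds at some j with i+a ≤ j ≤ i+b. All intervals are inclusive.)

Check ack at each j in [0,2]:
  j=0: false
  j=1: true
  j=2: true
Found at j=1 → formula holds.

True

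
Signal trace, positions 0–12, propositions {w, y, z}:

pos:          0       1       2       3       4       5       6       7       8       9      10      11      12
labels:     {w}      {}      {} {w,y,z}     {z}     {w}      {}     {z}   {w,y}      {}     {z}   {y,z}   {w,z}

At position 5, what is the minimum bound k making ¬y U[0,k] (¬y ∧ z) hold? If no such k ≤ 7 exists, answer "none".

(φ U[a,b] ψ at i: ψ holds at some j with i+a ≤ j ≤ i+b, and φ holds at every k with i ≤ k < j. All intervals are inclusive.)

2

Need earliest j ≥ 5 with (¬y ∧ z), and ¬y at every k in [5,j-1].
  j=5: rhs fails.
  j=6: rhs fails.
  j=7: rhs holds; lhs holds on [5,6]. k = 2.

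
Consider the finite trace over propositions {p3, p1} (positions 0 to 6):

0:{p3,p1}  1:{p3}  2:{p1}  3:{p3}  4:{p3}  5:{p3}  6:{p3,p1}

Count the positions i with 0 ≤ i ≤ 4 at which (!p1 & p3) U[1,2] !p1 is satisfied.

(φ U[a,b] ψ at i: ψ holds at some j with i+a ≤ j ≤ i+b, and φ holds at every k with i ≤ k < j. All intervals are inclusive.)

Evaluate at each i in [0,4]:
  i=0: ✗ (lhs fails at k=0 before rhs at j=1)
  i=1: ✗ (lhs fails at k=2 before rhs at j=3)
  i=2: ✗ (lhs fails at k=2 before rhs at j=3)
  i=3: ✓ (rhs at j=4; lhs holds on [3,3])
  i=4: ✓ (rhs at j=5; lhs holds on [4,4])
Positions where it holds: {3, 4} → 2.

2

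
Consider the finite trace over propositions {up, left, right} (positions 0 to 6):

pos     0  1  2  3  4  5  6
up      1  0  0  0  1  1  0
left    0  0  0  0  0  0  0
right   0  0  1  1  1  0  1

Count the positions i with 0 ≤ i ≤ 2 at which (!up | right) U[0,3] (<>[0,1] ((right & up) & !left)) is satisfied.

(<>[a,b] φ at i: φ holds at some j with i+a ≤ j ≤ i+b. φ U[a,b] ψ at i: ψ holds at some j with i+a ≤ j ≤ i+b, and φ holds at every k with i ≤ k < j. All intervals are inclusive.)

Evaluate at each i in [0,2]:
  i=0: ✗ (lhs fails at k=0 before rhs at j=3)
  i=1: ✓ (rhs at j=3; lhs holds on [1,2])
  i=2: ✓ (rhs at j=3; lhs holds on [2,2])
Positions where it holds: {1, 2} → 2.

2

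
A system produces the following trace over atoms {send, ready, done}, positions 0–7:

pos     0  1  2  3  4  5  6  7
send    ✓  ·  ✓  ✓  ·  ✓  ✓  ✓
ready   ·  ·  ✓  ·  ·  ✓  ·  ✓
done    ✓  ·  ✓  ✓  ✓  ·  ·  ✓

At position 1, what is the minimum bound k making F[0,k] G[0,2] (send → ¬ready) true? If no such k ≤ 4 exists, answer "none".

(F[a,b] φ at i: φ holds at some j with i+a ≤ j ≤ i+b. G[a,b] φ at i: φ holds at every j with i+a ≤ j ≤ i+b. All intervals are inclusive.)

none

Scan j = 1,2,… for G[0,2] (send → ¬ready):
  j=1: fails
  j=2: fails
  j=3: fails
  j=4: fails
  j=5: fails
No j in [1,5] satisfies it → none.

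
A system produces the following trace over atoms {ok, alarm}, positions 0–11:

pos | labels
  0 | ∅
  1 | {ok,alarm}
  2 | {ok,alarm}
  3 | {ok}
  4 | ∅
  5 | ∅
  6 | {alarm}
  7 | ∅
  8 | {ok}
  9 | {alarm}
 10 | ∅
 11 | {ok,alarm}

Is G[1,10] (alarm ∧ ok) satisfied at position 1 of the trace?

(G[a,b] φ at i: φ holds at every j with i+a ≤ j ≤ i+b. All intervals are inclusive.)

False

Check (alarm ∧ ok) at every j in [2,11]:
  j=2: true
  j=3: false
  j=4: false
  j=5: false
  j=6: false
  j=7: false
  j=8: false
  j=9: false
  j=10: false
  j=11: true
Fails at j=3 → formula fails.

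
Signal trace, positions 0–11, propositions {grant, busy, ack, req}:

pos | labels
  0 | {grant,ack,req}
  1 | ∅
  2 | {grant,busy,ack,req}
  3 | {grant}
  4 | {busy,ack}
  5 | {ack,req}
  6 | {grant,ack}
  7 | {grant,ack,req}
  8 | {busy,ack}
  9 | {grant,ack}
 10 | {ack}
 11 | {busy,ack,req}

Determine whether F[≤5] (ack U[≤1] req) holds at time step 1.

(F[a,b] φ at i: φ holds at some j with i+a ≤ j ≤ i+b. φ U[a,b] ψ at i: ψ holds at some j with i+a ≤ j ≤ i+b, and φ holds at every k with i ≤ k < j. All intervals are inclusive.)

Check (ack U[≤1] req) at each j in [1,6]:
  j=1: fails
  j=2: holds
  j=3: fails
  j=4: holds
  j=5: holds
  j=6: holds
Found at j=2 → formula holds.

Holds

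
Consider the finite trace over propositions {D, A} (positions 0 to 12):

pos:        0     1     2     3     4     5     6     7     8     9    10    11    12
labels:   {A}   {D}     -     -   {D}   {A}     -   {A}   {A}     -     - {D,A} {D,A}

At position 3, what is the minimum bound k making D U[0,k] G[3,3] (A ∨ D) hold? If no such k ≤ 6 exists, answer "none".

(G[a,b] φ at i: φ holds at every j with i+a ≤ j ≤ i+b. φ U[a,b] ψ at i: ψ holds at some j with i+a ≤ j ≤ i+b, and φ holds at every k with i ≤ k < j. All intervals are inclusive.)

none

Need earliest j ≥ 3 with G[3,3] (A ∨ D), and D at every k in [3,j-1].
  j=3: rhs fails.
  j=4: rhs holds but lhs fails at k=3.
  j=5: rhs holds but lhs fails at k=3.
  j=6: rhs fails.
  j=7: rhs fails.
  j=8: rhs holds but lhs fails at k=3.
  j=9: rhs holds but lhs fails at k=3.
No witness within the range → none.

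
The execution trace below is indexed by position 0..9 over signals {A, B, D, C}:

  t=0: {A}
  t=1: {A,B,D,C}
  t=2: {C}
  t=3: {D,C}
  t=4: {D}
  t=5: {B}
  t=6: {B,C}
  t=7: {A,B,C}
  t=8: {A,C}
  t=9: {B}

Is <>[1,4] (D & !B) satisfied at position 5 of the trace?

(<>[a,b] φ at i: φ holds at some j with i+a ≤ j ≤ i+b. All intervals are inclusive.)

Does not hold

Check (D & !B) at each j in [6,9]:
  j=6: false
  j=7: false
  j=8: false
  j=9: false
No position in the window satisfies it → formula fails.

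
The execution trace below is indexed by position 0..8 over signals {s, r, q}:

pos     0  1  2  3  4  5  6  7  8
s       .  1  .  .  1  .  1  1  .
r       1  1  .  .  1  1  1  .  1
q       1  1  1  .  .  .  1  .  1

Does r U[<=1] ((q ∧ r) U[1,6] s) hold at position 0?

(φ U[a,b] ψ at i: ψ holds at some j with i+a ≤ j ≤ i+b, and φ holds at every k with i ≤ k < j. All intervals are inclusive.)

Holds

Need some j in [0,1] with ((q ∧ r) U[1,6] s), and r at every k in [0,j-1].
  j=0: ((q ∧ r) U[1,6] s) holds; no prefix to check → satisfied.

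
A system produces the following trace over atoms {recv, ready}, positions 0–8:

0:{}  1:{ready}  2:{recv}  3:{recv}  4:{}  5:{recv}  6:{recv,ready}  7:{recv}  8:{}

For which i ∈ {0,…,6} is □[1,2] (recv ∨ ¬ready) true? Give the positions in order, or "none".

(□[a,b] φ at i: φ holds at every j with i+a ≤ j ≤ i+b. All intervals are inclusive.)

Evaluate at each i in [0,6]:
  i=0: ✗ (fails at j=1)
  i=1: ✓ (all of [2,3])
  i=2: ✓ (all of [3,4])
  i=3: ✓ (all of [4,5])
  i=4: ✓ (all of [5,6])
  i=5: ✓ (all of [6,7])
  i=6: ✓ (all of [7,8])

1, 2, 3, 4, 5, 6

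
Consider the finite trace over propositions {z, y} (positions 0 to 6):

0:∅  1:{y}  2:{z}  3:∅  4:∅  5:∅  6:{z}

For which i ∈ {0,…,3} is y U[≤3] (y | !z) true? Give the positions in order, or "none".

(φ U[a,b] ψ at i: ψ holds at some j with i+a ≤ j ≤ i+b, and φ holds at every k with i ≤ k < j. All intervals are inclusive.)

0, 1, 3

Evaluate at each i in [0,3]:
  i=0: ✓ (rhs at j=0)
  i=1: ✓ (rhs at j=1)
  i=2: ✗ (lhs fails at k=2 before rhs at j=3)
  i=3: ✓ (rhs at j=3)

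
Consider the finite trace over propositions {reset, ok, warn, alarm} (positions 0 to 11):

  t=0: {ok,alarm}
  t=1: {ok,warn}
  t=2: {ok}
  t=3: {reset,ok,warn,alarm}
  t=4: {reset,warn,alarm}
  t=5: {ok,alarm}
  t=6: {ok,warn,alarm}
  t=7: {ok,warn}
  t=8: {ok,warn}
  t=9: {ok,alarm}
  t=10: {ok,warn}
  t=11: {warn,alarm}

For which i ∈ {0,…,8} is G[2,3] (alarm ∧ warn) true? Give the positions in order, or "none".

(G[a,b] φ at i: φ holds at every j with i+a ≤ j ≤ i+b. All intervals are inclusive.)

Evaluate at each i in [0,8]:
  i=0: ✗ (fails at j=2)
  i=1: ✓ (all of [3,4])
  i=2: ✗ (fails at j=5)
  i=3: ✗ (fails at j=5)
  i=4: ✗ (fails at j=7)
  i=5: ✗ (fails at j=7)
  i=6: ✗ (fails at j=8)
  i=7: ✗ (fails at j=9)
  i=8: ✗ (fails at j=10)

1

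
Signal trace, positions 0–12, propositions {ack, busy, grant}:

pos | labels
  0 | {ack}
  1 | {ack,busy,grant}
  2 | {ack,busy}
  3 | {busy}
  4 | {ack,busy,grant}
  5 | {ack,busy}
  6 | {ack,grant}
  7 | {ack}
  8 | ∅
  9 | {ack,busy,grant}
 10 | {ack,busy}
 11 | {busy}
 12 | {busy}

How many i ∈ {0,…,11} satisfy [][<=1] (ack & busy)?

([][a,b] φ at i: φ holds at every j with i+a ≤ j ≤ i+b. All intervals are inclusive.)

Evaluate at each i in [0,11]:
  i=0: ✗ (fails at j=0)
  i=1: ✓ (all of [1,2])
  i=2: ✗ (fails at j=3)
  i=3: ✗ (fails at j=3)
  i=4: ✓ (all of [4,5])
  i=5: ✗ (fails at j=6)
  i=6: ✗ (fails at j=6)
  i=7: ✗ (fails at j=7)
  i=8: ✗ (fails at j=8)
  i=9: ✓ (all of [9,10])
  i=10: ✗ (fails at j=11)
  i=11: ✗ (fails at j=11)
Positions where it holds: {1, 4, 9} → 3.

3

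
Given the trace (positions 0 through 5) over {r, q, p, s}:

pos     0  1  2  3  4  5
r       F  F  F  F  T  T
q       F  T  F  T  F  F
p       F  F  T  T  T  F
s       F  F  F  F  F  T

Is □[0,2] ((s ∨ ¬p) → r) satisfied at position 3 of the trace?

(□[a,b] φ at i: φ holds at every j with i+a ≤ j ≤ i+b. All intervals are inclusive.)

Check ((s ∨ ¬p) → r) at every j in [3,5]:
  j=3: antecedent false → ✓
  j=4: antecedent false → ✓
  j=5: antecedent true; consequent true → ✓
All positions satisfy it → formula holds.

Yes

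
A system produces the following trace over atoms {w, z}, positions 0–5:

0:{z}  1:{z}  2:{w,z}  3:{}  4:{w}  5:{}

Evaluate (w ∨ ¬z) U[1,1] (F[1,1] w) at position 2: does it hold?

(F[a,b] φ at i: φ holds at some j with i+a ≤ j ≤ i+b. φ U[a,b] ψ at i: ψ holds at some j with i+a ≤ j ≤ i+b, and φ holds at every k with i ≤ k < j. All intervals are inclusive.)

True

Need some j in [3,3] with F[1,1] w, and (w ∨ ¬z) at every k in [2,j-1].
  j=3: F[1,1] w holds; (w ∨ ¬z) holds at every k in [2,2] → satisfied.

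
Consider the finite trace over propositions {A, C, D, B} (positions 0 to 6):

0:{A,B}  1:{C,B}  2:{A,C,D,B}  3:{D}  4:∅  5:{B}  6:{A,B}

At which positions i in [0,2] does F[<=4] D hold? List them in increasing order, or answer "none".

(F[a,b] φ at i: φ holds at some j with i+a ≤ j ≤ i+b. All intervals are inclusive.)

0, 1, 2

Evaluate at each i in [0,2]:
  i=0: ✓ (witness j=2)
  i=1: ✓ (witness j=2)
  i=2: ✓ (witness j=2)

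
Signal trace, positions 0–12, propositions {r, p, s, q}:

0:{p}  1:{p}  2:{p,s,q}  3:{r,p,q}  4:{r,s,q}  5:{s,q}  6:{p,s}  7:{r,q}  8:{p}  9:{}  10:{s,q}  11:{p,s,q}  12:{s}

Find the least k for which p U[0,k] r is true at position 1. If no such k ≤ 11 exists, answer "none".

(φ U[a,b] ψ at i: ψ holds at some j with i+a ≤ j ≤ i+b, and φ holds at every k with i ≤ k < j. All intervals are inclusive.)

2

Need earliest j ≥ 1 with r, and p at every k in [1,j-1].
  j=1: rhs fails.
  j=2: rhs fails.
  j=3: rhs holds; lhs holds on [1,2]. k = 2.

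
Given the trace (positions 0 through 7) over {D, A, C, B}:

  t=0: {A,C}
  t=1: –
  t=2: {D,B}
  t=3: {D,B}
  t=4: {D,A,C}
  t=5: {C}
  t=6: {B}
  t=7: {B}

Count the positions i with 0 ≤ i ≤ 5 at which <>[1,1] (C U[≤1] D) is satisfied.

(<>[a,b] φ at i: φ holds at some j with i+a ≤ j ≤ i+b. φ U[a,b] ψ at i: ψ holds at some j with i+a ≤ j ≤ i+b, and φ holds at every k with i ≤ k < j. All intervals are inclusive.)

3

Evaluate at each i in [0,5]:
  i=0: ✗ (none in [1,1])
  i=1: ✓ (witness j=2)
  i=2: ✓ (witness j=3)
  i=3: ✓ (witness j=4)
  i=4: ✗ (none in [5,5])
  i=5: ✗ (none in [6,6])
Positions where it holds: {1, 2, 3} → 3.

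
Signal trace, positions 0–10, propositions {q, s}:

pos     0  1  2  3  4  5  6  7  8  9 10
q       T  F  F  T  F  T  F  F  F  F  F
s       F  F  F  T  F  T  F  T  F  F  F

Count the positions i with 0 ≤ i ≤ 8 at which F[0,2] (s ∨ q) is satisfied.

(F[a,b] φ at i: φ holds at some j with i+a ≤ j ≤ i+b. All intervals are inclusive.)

Evaluate at each i in [0,8]:
  i=0: ✓ (witness j=0)
  i=1: ✓ (witness j=3)
  i=2: ✓ (witness j=3)
  i=3: ✓ (witness j=3)
  i=4: ✓ (witness j=5)
  i=5: ✓ (witness j=5)
  i=6: ✓ (witness j=7)
  i=7: ✓ (witness j=7)
  i=8: ✗ (none in [8,10])
Positions where it holds: {0, 1, 2, 3, 4, 5, 6, 7} → 8.

8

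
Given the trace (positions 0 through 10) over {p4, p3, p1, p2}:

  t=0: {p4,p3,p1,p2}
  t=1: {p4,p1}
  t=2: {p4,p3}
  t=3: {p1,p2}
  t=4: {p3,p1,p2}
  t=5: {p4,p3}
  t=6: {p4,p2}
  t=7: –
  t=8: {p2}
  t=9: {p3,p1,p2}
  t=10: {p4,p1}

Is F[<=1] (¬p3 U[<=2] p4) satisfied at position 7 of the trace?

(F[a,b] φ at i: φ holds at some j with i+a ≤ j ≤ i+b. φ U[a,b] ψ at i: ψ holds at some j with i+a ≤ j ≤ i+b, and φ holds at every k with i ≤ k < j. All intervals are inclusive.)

Check (¬p3 U[<=2] p4) at each j in [7,8]:
  j=7: fails
  j=8: fails
No position in the window satisfies it → formula fails.

Does not hold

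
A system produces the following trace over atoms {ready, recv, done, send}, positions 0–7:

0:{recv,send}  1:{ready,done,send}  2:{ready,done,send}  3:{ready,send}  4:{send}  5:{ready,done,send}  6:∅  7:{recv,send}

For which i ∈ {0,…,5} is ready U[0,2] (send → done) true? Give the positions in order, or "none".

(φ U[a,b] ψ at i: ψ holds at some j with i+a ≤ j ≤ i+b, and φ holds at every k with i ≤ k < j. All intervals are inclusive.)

Evaluate at each i in [0,5]:
  i=0: ✗ (lhs fails at k=0 before rhs at j=1)
  i=1: ✓ (rhs at j=1)
  i=2: ✓ (rhs at j=2)
  i=3: ✗ (lhs fails at k=4 before rhs at j=5)
  i=4: ✗ (lhs fails at k=4 before rhs at j=5)
  i=5: ✓ (rhs at j=5)

1, 2, 5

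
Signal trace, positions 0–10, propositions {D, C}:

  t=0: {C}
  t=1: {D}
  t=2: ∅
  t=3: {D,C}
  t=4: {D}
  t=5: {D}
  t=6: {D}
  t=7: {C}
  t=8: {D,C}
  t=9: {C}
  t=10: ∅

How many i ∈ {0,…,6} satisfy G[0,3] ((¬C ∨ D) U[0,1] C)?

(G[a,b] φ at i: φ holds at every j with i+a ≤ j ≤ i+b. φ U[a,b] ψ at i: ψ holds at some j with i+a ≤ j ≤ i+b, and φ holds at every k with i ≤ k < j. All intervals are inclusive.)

1

Evaluate at each i in [0,6]:
  i=0: ✗ (fails at j=1)
  i=1: ✗ (fails at j=1)
  i=2: ✗ (fails at j=4)
  i=3: ✗ (fails at j=4)
  i=4: ✗ (fails at j=4)
  i=5: ✗ (fails at j=5)
  i=6: ✓ (all of [6,9])
Positions where it holds: {6} → 1.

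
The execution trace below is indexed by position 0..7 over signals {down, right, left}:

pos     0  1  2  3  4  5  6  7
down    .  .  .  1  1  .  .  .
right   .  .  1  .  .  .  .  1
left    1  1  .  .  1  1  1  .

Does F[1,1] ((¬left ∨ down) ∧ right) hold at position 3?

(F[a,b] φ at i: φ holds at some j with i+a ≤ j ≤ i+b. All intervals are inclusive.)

Check ((¬left ∨ down) ∧ right) at each j in [4,4]:
  j=4: false
No position in the window satisfies it → formula fails.

False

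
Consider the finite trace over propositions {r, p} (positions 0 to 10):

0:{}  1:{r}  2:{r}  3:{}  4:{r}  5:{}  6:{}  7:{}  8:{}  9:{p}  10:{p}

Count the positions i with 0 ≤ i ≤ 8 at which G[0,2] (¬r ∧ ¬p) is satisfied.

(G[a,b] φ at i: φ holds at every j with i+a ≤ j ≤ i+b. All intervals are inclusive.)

Evaluate at each i in [0,8]:
  i=0: ✗ (fails at j=1)
  i=1: ✗ (fails at j=1)
  i=2: ✗ (fails at j=2)
  i=3: ✗ (fails at j=4)
  i=4: ✗ (fails at j=4)
  i=5: ✓ (all of [5,7])
  i=6: ✓ (all of [6,8])
  i=7: ✗ (fails at j=9)
  i=8: ✗ (fails at j=9)
Positions where it holds: {5, 6} → 2.

2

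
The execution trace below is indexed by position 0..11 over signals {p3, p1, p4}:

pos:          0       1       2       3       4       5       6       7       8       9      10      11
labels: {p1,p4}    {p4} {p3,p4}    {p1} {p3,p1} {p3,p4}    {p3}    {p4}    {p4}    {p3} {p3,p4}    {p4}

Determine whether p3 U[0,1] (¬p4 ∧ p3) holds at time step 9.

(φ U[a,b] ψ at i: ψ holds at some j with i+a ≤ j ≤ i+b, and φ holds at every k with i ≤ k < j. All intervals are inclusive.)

Need some j in [9,10] with (¬p4 ∧ p3), and p3 at every k in [9,j-1].
  j=9: (¬p4 ∧ p3) holds; no prefix to check → satisfied.

Yes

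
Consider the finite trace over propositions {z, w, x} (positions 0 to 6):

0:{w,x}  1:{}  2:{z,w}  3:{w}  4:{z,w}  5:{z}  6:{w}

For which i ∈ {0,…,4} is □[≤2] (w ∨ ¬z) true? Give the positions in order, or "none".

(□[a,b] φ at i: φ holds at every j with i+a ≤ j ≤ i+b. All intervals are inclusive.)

Evaluate at each i in [0,4]:
  i=0: ✓ (all of [0,2])
  i=1: ✓ (all of [1,3])
  i=2: ✓ (all of [2,4])
  i=3: ✗ (fails at j=5)
  i=4: ✗ (fails at j=5)

0, 1, 2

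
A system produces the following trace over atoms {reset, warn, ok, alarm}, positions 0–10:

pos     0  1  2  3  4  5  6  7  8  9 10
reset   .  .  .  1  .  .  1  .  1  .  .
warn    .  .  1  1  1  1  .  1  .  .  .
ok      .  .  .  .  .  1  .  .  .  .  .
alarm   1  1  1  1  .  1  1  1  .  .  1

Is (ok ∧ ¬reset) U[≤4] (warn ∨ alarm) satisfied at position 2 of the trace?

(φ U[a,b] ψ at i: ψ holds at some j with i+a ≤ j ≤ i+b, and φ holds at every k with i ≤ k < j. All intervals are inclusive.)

True

Need some j in [2,6] with (warn ∨ alarm), and (ok ∧ ¬reset) at every k in [2,j-1].
  j=2: (warn ∨ alarm) holds; no prefix to check → satisfied.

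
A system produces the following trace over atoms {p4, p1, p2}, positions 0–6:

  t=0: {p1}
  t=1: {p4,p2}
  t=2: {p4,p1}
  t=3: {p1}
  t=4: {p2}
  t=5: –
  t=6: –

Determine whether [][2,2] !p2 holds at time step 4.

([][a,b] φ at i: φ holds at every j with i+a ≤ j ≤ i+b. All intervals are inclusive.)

Check !p2 at every j in [6,6]:
  j=6: true
All positions satisfy it → formula holds.

Holds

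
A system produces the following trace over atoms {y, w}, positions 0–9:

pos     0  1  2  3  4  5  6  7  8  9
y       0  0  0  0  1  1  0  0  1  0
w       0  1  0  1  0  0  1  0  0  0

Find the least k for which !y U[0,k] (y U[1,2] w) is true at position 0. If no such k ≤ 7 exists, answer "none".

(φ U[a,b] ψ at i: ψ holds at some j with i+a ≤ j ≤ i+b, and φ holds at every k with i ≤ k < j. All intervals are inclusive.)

Need earliest j ≥ 0 with (y U[1,2] w), and !y at every k in [0,j-1].
  j=0: rhs fails.
  j=1: rhs fails.
  j=2: rhs fails.
  j=3: rhs fails.
  j=4: rhs holds; lhs holds on [0,3]. k = 4.

4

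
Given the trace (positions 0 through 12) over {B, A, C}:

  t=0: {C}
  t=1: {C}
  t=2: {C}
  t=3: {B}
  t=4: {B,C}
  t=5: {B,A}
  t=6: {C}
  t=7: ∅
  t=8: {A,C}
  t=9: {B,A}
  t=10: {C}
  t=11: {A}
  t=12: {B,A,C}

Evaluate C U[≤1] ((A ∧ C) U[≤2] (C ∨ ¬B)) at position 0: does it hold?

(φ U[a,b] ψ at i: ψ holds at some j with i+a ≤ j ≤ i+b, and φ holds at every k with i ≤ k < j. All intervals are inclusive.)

Yes

Need some j in [0,1] with ((A ∧ C) U[≤2] (C ∨ ¬B)), and C at every k in [0,j-1].
  j=0: ((A ∧ C) U[≤2] (C ∨ ¬B)) holds; no prefix to check → satisfied.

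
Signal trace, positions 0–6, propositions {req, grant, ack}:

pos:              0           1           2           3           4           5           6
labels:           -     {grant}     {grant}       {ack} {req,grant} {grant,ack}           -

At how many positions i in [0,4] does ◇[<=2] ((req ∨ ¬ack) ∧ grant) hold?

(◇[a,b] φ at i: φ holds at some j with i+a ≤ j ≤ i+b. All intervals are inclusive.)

5

Evaluate at each i in [0,4]:
  i=0: ✓ (witness j=1)
  i=1: ✓ (witness j=1)
  i=2: ✓ (witness j=2)
  i=3: ✓ (witness j=4)
  i=4: ✓ (witness j=4)
Positions where it holds: {0, 1, 2, 3, 4} → 5.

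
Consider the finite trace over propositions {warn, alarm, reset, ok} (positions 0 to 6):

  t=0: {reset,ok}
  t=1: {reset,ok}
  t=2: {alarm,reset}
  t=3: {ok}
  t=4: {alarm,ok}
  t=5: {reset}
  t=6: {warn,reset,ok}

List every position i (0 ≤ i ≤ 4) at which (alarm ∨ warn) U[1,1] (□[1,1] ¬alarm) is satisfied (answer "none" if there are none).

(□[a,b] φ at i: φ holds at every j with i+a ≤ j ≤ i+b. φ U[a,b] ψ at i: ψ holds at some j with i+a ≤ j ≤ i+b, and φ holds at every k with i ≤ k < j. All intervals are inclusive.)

Evaluate at each i in [0,4]:
  i=0: ✗ (no rhs in [1,1])
  i=1: ✗ (lhs fails at k=1 before rhs at j=2)
  i=2: ✗ (no rhs in [3,3])
  i=3: ✗ (lhs fails at k=3 before rhs at j=4)
  i=4: ✓ (rhs at j=5; lhs holds on [4,4])

4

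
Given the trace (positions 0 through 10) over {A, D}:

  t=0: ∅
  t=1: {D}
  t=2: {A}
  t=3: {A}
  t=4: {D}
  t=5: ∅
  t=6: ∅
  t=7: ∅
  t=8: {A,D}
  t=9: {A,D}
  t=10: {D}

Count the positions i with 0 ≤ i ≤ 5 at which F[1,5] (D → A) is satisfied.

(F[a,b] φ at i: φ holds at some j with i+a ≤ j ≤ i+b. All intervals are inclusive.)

Evaluate at each i in [0,5]:
  i=0: ✓ (witness j=2)
  i=1: ✓ (witness j=2)
  i=2: ✓ (witness j=3)
  i=3: ✓ (witness j=5)
  i=4: ✓ (witness j=5)
  i=5: ✓ (witness j=6)
Positions where it holds: {0, 1, 2, 3, 4, 5} → 6.

6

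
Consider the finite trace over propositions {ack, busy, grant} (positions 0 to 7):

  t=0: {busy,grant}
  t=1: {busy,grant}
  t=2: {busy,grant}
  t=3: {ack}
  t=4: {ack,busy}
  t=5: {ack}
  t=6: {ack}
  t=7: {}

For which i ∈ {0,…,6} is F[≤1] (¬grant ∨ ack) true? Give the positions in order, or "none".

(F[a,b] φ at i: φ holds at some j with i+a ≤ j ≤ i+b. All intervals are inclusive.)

Evaluate at each i in [0,6]:
  i=0: ✗ (none in [0,1])
  i=1: ✗ (none in [1,2])
  i=2: ✓ (witness j=3)
  i=3: ✓ (witness j=3)
  i=4: ✓ (witness j=4)
  i=5: ✓ (witness j=5)
  i=6: ✓ (witness j=6)

2, 3, 4, 5, 6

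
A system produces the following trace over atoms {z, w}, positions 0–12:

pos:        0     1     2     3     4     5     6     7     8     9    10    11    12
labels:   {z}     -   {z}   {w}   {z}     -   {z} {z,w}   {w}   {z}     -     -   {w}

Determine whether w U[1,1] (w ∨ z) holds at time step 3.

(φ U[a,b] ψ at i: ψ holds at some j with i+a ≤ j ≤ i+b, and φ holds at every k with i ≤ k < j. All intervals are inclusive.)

Holds

Need some j in [4,4] with (w ∨ z), and w at every k in [3,j-1].
  j=4: (w ∨ z) holds; w holds at every k in [3,3] → satisfied.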